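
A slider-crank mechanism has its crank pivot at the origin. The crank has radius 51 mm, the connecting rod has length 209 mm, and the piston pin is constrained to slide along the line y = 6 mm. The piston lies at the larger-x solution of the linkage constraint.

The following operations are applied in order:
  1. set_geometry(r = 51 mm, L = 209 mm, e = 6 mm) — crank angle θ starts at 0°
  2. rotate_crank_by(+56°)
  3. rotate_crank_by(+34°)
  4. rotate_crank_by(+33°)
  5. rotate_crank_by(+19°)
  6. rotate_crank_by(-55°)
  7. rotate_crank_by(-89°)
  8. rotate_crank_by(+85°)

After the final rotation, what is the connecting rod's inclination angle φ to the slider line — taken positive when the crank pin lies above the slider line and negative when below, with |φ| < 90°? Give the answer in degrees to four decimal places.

12.3271

set_geometry: r = 51 mm, L = 209 mm, e = 6 mm; θ ← 0°
rotate_crank_by(+56°): θ ← 0° +56° = 56°
rotate_crank_by(+34°): θ ← 56° +34° = 90°
rotate_crank_by(+33°): θ ← 90° +33° = 123°
rotate_crank_by(+19°): θ ← 123° +19° = 142°
rotate_crank_by(-55°): θ ← 142° -55° = 87°
rotate_crank_by(-89°): θ ← 87° -89° = -2°
rotate_crank_by(+85°): θ ← -2° +85° = 83°
crank pin P = (r cos θ, r sin θ) = (6.215337, 50.619854)
h = r sin θ − e = 50.619854 − 6 = 44.619854
sin φ = h / L = 44.619854 / 209 = 0.21349212
φ = arcsin(0.21349212) = 12.327079°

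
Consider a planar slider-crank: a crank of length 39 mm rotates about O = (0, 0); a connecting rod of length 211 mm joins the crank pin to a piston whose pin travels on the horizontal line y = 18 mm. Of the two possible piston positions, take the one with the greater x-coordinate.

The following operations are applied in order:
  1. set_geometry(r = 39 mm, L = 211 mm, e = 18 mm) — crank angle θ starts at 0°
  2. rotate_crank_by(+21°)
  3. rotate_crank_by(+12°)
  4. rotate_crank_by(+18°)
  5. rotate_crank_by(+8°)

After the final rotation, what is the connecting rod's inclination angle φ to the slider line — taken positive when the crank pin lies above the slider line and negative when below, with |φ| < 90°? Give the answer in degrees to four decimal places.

4.1935

set_geometry: r = 39 mm, L = 211 mm, e = 18 mm; θ ← 0°
rotate_crank_by(+21°): θ ← 0° +21° = 21°
rotate_crank_by(+12°): θ ← 21° +12° = 33°
rotate_crank_by(+18°): θ ← 33° +18° = 51°
rotate_crank_by(+8°): θ ← 51° +8° = 59°
crank pin P = (r cos θ, r sin θ) = (20.086485, 33.429525)
h = r sin θ − e = 33.429525 − 18 = 15.429525
sin φ = h / L = 15.429525 / 211 = 0.07312571
φ = arcsin(0.07312571) = 4.193538°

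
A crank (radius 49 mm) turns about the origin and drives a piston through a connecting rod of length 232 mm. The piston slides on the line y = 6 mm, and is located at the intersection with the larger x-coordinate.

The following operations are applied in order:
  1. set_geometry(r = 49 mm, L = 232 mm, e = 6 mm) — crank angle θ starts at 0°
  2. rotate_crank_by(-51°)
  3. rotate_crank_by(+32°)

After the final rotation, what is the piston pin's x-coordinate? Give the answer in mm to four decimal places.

277.2894

set_geometry: r = 49 mm, L = 232 mm, e = 6 mm; θ ← 0°
rotate_crank_by(-51°): θ ← 0° -51° = -51°
rotate_crank_by(+32°): θ ← -51° +32° = -19°
crank pin P = (r cos θ, r sin θ) = (46.330410, -15.952840)
h = r sin θ − e = -15.952840 − 6 = -21.952840
x = r cos θ + √(L² − h²) = 46.330410 + √(53824.0 − 481.9272) = 46.330410 + 230.959028 = 277.289439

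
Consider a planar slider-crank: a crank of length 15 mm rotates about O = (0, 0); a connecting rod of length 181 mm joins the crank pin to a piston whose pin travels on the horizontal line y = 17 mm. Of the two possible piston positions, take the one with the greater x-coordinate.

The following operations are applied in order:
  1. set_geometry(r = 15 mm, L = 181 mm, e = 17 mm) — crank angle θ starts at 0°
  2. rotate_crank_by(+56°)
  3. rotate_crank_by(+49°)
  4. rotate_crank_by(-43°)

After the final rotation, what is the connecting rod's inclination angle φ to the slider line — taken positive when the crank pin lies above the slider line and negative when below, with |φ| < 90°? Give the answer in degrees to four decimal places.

set_geometry: r = 15 mm, L = 181 mm, e = 17 mm; θ ← 0°
rotate_crank_by(+56°): θ ← 0° +56° = 56°
rotate_crank_by(+49°): θ ← 56° +49° = 105°
rotate_crank_by(-43°): θ ← 105° -43° = 62°
crank pin P = (r cos θ, r sin θ) = (7.042073, 13.244214)
h = r sin θ − e = 13.244214 − 17 = -3.755786
sin φ = h / L = -3.755786 / 181 = -0.02075020
φ = arcsin(-0.02075020) = -1.188984°

-1.1890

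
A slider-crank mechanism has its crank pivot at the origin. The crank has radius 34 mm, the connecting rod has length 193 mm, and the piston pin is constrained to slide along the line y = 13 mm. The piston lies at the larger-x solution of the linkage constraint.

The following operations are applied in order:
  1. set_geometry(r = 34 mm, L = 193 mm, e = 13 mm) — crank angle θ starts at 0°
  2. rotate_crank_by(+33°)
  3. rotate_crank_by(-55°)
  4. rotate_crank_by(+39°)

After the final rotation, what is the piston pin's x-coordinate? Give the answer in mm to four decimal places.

225.4901

set_geometry: r = 34 mm, L = 193 mm, e = 13 mm; θ ← 0°
rotate_crank_by(+33°): θ ← 0° +33° = 33°
rotate_crank_by(-55°): θ ← 33° -55° = -22°
rotate_crank_by(+39°): θ ← -22° +39° = 17°
crank pin P = (r cos θ, r sin θ) = (32.514362, 9.940638)
h = r sin θ − e = 9.940638 − 13 = -3.059362
x = r cos θ + √(L² − h²) = 32.514362 + √(37249.0 − 9.3597) = 32.514362 + 192.975751 = 225.490112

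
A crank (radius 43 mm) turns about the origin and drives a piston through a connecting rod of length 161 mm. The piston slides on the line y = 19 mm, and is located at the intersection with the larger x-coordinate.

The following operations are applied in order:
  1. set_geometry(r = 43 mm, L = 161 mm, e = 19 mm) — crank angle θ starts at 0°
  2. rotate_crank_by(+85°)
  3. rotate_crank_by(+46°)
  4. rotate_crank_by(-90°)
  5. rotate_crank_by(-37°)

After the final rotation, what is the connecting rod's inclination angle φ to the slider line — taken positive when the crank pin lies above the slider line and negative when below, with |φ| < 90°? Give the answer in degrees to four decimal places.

set_geometry: r = 43 mm, L = 161 mm, e = 19 mm; θ ← 0°
rotate_crank_by(+85°): θ ← 0° +85° = 85°
rotate_crank_by(+46°): θ ← 85° +46° = 131°
rotate_crank_by(-90°): θ ← 131° -90° = 41°
rotate_crank_by(-37°): θ ← 41° -37° = 4°
crank pin P = (r cos θ, r sin θ) = (42.895254, 2.999528)
h = r sin θ − e = 2.999528 − 19 = -16.000472
sin φ = h / L = -16.000472 / 161 = -0.09938181
φ = arcsin(-0.09938181) = -5.703574°

-5.7036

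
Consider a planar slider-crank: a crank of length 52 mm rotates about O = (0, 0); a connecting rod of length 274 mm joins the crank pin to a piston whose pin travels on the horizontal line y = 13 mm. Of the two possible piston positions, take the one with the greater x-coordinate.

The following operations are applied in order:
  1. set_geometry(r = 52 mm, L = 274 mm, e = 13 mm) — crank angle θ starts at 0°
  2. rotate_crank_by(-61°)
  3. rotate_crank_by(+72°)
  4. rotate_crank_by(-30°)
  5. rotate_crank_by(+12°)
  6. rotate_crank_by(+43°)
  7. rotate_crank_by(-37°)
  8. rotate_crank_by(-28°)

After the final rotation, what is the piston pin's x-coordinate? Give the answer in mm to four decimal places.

316.8029

set_geometry: r = 52 mm, L = 274 mm, e = 13 mm; θ ← 0°
rotate_crank_by(-61°): θ ← 0° -61° = -61°
rotate_crank_by(+72°): θ ← -61° +72° = 11°
rotate_crank_by(-30°): θ ← 11° -30° = -19°
rotate_crank_by(+12°): θ ← -19° +12° = -7°
rotate_crank_by(+43°): θ ← -7° +43° = 36°
rotate_crank_by(-37°): θ ← 36° -37° = -1°
rotate_crank_by(-28°): θ ← -1° -28° = -29°
crank pin P = (r cos θ, r sin θ) = (45.480225, -25.210100)
h = r sin θ − e = -25.210100 − 13 = -38.210100
x = r cos θ + √(L² − h²) = 45.480225 + √(75076.0 − 1460.0118) = 45.480225 + 271.322664 = 316.802889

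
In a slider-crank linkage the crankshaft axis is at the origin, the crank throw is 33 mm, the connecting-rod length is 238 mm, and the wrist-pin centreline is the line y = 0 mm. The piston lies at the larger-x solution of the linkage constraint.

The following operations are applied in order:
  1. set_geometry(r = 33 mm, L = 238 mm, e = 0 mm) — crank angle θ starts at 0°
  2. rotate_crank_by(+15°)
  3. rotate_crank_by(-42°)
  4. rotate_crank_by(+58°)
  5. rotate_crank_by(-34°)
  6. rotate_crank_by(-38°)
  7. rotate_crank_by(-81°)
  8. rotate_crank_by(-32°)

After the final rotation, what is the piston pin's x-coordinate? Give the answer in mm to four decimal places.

set_geometry: r = 33 mm, L = 238 mm, e = 0 mm; θ ← 0°
rotate_crank_by(+15°): θ ← 0° +15° = 15°
rotate_crank_by(-42°): θ ← 15° -42° = -27°
rotate_crank_by(+58°): θ ← -27° +58° = 31°
rotate_crank_by(-34°): θ ← 31° -34° = -3°
rotate_crank_by(-38°): θ ← -3° -38° = -41°
rotate_crank_by(-81°): θ ← -41° -81° = -122°
rotate_crank_by(-32°): θ ← -122° -32° = -154°
crank pin P = (r cos θ, r sin θ) = (-29.660204, -14.466248)
h = r sin θ − e = -14.466248 − 0 = -14.466248
x = r cos θ + √(L² − h²) = -29.660204 + √(56644.0 − 209.2723) = -29.660204 + 237.559945 = 207.899742

207.8997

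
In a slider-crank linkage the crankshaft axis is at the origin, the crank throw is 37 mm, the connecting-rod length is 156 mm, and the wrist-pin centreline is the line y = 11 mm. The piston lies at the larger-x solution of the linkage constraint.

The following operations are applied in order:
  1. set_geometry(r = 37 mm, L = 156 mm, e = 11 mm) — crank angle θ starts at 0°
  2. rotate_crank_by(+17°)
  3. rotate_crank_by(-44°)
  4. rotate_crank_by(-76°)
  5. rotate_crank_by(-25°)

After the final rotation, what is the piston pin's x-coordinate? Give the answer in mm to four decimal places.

set_geometry: r = 37 mm, L = 156 mm, e = 11 mm; θ ← 0°
rotate_crank_by(+17°): θ ← 0° +17° = 17°
rotate_crank_by(-44°): θ ← 17° -44° = -27°
rotate_crank_by(-76°): θ ← -27° -76° = -103°
rotate_crank_by(-25°): θ ← -103° -25° = -128°
crank pin P = (r cos θ, r sin θ) = (-22.779475, -29.156398)
h = r sin θ − e = -29.156398 − 11 = -40.156398
x = r cos θ + √(L² − h²) = -22.779475 + √(24336.0 − 1612.5363) = -22.779475 + 150.743039 = 127.963564

127.9636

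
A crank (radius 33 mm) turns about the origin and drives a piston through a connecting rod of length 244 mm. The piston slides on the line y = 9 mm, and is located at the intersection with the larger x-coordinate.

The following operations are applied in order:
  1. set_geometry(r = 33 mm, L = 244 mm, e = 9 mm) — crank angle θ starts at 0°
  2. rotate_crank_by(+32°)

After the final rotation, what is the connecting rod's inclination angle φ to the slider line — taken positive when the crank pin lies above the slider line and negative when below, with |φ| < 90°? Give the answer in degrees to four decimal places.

1.9934

set_geometry: r = 33 mm, L = 244 mm, e = 9 mm; θ ← 0°
rotate_crank_by(+32°): θ ← 0° +32° = 32°
crank pin P = (r cos θ, r sin θ) = (27.985587, 17.487336)
h = r sin θ − e = 17.487336 − 9 = 8.487336
sin φ = h / L = 8.487336 / 244 = 0.03478416
φ = arcsin(0.03478416) = 1.993388°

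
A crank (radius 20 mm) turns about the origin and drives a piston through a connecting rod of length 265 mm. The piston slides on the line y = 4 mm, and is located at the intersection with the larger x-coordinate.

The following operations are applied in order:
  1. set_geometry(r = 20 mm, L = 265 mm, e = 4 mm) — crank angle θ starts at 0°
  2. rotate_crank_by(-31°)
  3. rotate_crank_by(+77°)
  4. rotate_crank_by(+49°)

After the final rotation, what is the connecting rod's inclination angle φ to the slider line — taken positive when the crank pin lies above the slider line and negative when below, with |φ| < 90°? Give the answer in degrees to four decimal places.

set_geometry: r = 20 mm, L = 265 mm, e = 4 mm; θ ← 0°
rotate_crank_by(-31°): θ ← 0° -31° = -31°
rotate_crank_by(+77°): θ ← -31° +77° = 46°
rotate_crank_by(+49°): θ ← 46° +49° = 95°
crank pin P = (r cos θ, r sin θ) = (-1.743115, 19.923894)
h = r sin θ − e = 19.923894 − 4 = 15.923894
sin φ = h / L = 15.923894 / 265 = 0.06009017
φ = arcsin(0.06009017) = 3.444988°

3.4450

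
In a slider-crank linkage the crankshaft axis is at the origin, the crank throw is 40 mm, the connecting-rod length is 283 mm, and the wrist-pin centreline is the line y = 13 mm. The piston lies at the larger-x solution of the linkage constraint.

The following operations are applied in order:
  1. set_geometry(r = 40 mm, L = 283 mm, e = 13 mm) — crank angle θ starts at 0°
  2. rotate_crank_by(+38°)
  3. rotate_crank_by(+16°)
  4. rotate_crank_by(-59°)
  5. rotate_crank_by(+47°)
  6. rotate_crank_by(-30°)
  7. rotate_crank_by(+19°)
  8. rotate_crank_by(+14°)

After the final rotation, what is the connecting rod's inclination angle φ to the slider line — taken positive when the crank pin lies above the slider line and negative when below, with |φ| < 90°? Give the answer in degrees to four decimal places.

set_geometry: r = 40 mm, L = 283 mm, e = 13 mm; θ ← 0°
rotate_crank_by(+38°): θ ← 0° +38° = 38°
rotate_crank_by(+16°): θ ← 38° +16° = 54°
rotate_crank_by(-59°): θ ← 54° -59° = -5°
rotate_crank_by(+47°): θ ← -5° +47° = 42°
rotate_crank_by(-30°): θ ← 42° -30° = 12°
rotate_crank_by(+19°): θ ← 12° +19° = 31°
rotate_crank_by(+14°): θ ← 31° +14° = 45°
crank pin P = (r cos θ, r sin θ) = (28.284271, 28.284271)
h = r sin θ − e = 28.284271 − 13 = 15.284271
sin φ = h / L = 15.284271 / 283 = 0.05400803
φ = arcsin(0.05400803) = 3.095938°

3.0959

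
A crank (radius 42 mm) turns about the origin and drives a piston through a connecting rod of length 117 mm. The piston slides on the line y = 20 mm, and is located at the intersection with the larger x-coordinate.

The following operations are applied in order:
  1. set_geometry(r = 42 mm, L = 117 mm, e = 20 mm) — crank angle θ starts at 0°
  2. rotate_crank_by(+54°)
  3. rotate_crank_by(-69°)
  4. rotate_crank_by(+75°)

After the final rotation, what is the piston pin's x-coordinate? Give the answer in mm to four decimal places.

136.8487

set_geometry: r = 42 mm, L = 117 mm, e = 20 mm; θ ← 0°
rotate_crank_by(+54°): θ ← 0° +54° = 54°
rotate_crank_by(-69°): θ ← 54° -69° = -15°
rotate_crank_by(+75°): θ ← -15° +75° = 60°
crank pin P = (r cos θ, r sin θ) = (21.000000, 36.373067)
h = r sin θ − e = 36.373067 − 20 = 16.373067
x = r cos θ + √(L² − h²) = 21.000000 + √(13689.0 − 268.0773) = 21.000000 + 115.848706 = 136.848706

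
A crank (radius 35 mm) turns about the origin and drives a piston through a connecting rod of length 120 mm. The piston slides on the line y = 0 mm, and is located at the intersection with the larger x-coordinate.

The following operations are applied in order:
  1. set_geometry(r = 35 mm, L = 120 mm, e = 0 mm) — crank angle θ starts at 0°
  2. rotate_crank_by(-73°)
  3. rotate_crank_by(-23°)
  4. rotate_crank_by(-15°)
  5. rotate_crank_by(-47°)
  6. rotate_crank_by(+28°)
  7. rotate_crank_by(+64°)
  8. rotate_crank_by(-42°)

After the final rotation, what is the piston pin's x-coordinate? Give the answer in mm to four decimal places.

104.4752

set_geometry: r = 35 mm, L = 120 mm, e = 0 mm; θ ← 0°
rotate_crank_by(-73°): θ ← 0° -73° = -73°
rotate_crank_by(-23°): θ ← -73° -23° = -96°
rotate_crank_by(-15°): θ ← -96° -15° = -111°
rotate_crank_by(-47°): θ ← -111° -47° = -158°
rotate_crank_by(+28°): θ ← -158° +28° = -130°
rotate_crank_by(+64°): θ ← -130° +64° = -66°
rotate_crank_by(-42°): θ ← -66° -42° = -108°
crank pin P = (r cos θ, r sin θ) = (-10.815595, -33.286978)
h = r sin θ − e = -33.286978 − 0 = -33.286978
x = r cos θ + √(L² − h²) = -10.815595 + √(14400.0 − 1108.0229) = -10.815595 + 115.290837 = 104.475242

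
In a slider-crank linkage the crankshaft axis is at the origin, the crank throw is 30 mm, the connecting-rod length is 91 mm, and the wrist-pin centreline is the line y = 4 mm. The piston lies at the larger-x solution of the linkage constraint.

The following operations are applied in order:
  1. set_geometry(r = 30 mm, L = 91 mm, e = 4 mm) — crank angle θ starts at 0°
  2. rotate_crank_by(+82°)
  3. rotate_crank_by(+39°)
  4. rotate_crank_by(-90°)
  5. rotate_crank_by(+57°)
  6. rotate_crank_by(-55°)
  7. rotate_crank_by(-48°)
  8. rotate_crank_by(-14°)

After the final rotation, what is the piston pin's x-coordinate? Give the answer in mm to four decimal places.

set_geometry: r = 30 mm, L = 91 mm, e = 4 mm; θ ← 0°
rotate_crank_by(+82°): θ ← 0° +82° = 82°
rotate_crank_by(+39°): θ ← 82° +39° = 121°
rotate_crank_by(-90°): θ ← 121° -90° = 31°
rotate_crank_by(+57°): θ ← 31° +57° = 88°
rotate_crank_by(-55°): θ ← 88° -55° = 33°
rotate_crank_by(-48°): θ ← 33° -48° = -15°
rotate_crank_by(-14°): θ ← -15° -14° = -29°
crank pin P = (r cos θ, r sin θ) = (26.238591, -14.544289)
h = r sin θ − e = -14.544289 − 4 = -18.544289
x = r cos θ + √(L² − h²) = 26.238591 + √(8281.0 − 343.8906) = 26.238591 + 89.090456 = 115.329047

115.3290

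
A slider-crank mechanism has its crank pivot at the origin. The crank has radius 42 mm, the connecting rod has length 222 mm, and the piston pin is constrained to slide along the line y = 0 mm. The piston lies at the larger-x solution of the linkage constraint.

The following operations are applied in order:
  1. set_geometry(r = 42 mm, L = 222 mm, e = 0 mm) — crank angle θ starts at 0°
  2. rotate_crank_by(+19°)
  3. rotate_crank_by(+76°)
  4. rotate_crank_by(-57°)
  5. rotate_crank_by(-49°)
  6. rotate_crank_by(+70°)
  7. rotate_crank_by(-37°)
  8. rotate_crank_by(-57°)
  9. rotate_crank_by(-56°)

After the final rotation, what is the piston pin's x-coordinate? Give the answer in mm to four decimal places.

set_geometry: r = 42 mm, L = 222 mm, e = 0 mm; θ ← 0°
rotate_crank_by(+19°): θ ← 0° +19° = 19°
rotate_crank_by(+76°): θ ← 19° +76° = 95°
rotate_crank_by(-57°): θ ← 95° -57° = 38°
rotate_crank_by(-49°): θ ← 38° -49° = -11°
rotate_crank_by(+70°): θ ← -11° +70° = 59°
rotate_crank_by(-37°): θ ← 59° -37° = 22°
rotate_crank_by(-57°): θ ← 22° -57° = -35°
rotate_crank_by(-56°): θ ← -35° -56° = -91°
crank pin P = (r cos θ, r sin θ) = (-0.733001, -41.993603)
h = r sin θ − e = -41.993603 − 0 = -41.993603
x = r cos θ + √(L² − h²) = -0.733001 + √(49284.0 − 1763.4627) = -0.733001 + 217.992058 = 217.259057

217.2591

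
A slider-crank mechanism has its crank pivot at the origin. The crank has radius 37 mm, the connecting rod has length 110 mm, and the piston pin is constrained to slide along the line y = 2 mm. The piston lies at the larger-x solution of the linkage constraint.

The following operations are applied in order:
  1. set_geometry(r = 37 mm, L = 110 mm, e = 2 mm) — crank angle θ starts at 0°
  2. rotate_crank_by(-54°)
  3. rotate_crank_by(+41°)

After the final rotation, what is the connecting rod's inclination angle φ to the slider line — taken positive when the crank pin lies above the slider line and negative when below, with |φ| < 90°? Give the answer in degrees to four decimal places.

set_geometry: r = 37 mm, L = 110 mm, e = 2 mm; θ ← 0°
rotate_crank_by(-54°): θ ← 0° -54° = -54°
rotate_crank_by(+41°): θ ← -54° +41° = -13°
crank pin P = (r cos θ, r sin θ) = (36.051692, -8.323189)
h = r sin θ − e = -8.323189 − 2 = -10.323189
sin φ = h / L = -10.323189 / 110 = -0.09384717
φ = arcsin(-0.09384717) = -5.384971°

-5.3850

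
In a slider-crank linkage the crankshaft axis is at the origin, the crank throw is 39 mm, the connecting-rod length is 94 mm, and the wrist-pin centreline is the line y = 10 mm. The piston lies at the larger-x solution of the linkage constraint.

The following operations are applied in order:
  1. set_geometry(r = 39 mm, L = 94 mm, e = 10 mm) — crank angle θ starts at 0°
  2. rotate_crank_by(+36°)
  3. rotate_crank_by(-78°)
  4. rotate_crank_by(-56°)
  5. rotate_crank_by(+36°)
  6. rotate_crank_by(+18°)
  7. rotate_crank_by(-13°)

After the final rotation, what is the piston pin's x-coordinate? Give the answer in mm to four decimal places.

104.9787

set_geometry: r = 39 mm, L = 94 mm, e = 10 mm; θ ← 0°
rotate_crank_by(+36°): θ ← 0° +36° = 36°
rotate_crank_by(-78°): θ ← 36° -78° = -42°
rotate_crank_by(-56°): θ ← -42° -56° = -98°
rotate_crank_by(+36°): θ ← -98° +36° = -62°
rotate_crank_by(+18°): θ ← -62° +18° = -44°
rotate_crank_by(-13°): θ ← -44° -13° = -57°
crank pin P = (r cos θ, r sin θ) = (21.240922, -32.708152)
h = r sin θ − e = -32.708152 − 10 = -42.708152
x = r cos θ + √(L² − h²) = 21.240922 + √(8836.0 − 1823.9863) = 21.240922 + 83.737768 = 104.978690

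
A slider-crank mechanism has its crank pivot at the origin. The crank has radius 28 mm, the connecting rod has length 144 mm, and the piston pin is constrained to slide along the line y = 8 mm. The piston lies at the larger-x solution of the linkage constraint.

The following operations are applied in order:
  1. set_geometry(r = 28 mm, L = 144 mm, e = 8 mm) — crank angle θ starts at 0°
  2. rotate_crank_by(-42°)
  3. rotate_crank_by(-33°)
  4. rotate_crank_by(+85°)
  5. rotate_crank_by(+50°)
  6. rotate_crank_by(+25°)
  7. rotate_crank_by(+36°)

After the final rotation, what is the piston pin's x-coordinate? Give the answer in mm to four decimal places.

128.6872

set_geometry: r = 28 mm, L = 144 mm, e = 8 mm; θ ← 0°
rotate_crank_by(-42°): θ ← 0° -42° = -42°
rotate_crank_by(-33°): θ ← -42° -33° = -75°
rotate_crank_by(+85°): θ ← -75° +85° = 10°
rotate_crank_by(+50°): θ ← 10° +50° = 60°
rotate_crank_by(+25°): θ ← 60° +25° = 85°
rotate_crank_by(+36°): θ ← 85° +36° = 121°
crank pin P = (r cos θ, r sin θ) = (-14.421066, 24.000684)
h = r sin θ − e = 24.000684 − 8 = 16.000684
x = r cos θ + √(L² − h²) = -14.421066 + √(20736.0 − 256.0219) = -14.421066 + 143.108274 = 128.687208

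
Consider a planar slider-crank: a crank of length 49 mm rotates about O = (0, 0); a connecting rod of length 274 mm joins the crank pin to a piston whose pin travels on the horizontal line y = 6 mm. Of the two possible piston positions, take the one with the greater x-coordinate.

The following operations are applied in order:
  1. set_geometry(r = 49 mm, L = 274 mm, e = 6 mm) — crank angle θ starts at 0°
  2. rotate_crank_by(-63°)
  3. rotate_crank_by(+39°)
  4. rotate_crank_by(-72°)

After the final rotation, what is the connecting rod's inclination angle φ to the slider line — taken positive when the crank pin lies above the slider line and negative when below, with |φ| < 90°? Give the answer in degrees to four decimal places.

-11.5224

set_geometry: r = 49 mm, L = 274 mm, e = 6 mm; θ ← 0°
rotate_crank_by(-63°): θ ← 0° -63° = -63°
rotate_crank_by(+39°): θ ← -63° +39° = -24°
rotate_crank_by(-72°): θ ← -24° -72° = -96°
crank pin P = (r cos θ, r sin θ) = (-5.121895, -48.731573)
h = r sin θ − e = -48.731573 − 6 = -54.731573
sin φ = h / L = -54.731573 / 274 = -0.19975027
φ = arcsin(-0.19975027) = -11.522356°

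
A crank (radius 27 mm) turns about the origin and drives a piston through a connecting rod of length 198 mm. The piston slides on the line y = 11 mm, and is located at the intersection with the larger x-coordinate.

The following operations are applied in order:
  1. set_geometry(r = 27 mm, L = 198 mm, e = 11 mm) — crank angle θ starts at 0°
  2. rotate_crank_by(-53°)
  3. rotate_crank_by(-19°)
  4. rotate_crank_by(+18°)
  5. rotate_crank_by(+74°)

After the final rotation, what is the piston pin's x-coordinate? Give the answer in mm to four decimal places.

223.3638

set_geometry: r = 27 mm, L = 198 mm, e = 11 mm; θ ← 0°
rotate_crank_by(-53°): θ ← 0° -53° = -53°
rotate_crank_by(-19°): θ ← -53° -19° = -72°
rotate_crank_by(+18°): θ ← -72° +18° = -54°
rotate_crank_by(+74°): θ ← -54° +74° = 20°
crank pin P = (r cos θ, r sin θ) = (25.371701, 9.234544)
h = r sin θ − e = 9.234544 − 11 = -1.765456
x = r cos θ + √(L² − h²) = 25.371701 + √(39204.0 − 3.1168) = 25.371701 + 197.992129 = 223.363830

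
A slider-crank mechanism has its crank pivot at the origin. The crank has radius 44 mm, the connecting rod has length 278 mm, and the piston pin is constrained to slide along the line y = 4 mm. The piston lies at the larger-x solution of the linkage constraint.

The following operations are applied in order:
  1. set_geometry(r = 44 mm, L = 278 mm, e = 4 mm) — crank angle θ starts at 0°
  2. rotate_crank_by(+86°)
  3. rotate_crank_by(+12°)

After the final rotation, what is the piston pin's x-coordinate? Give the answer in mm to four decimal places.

269.0456

set_geometry: r = 44 mm, L = 278 mm, e = 4 mm; θ ← 0°
rotate_crank_by(+86°): θ ← 0° +86° = 86°
rotate_crank_by(+12°): θ ← 86° +12° = 98°
crank pin P = (r cos θ, r sin θ) = (-6.123616, 43.571795)
h = r sin θ − e = 43.571795 − 4 = 39.571795
x = r cos θ + √(L² − h²) = -6.123616 + √(77284.0 − 1565.9270) = -6.123616 + 275.169172 = 269.045555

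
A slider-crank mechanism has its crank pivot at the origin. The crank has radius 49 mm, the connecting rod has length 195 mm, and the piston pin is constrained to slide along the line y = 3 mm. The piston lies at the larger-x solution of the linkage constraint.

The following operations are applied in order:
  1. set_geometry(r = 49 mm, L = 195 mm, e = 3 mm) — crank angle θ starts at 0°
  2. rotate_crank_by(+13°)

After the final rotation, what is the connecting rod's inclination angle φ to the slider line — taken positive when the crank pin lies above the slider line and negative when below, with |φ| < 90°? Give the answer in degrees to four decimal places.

set_geometry: r = 49 mm, L = 195 mm, e = 3 mm; θ ← 0°
rotate_crank_by(+13°): θ ← 0° +13° = 13°
crank pin P = (r cos θ, r sin θ) = (47.744133, 11.022602)
h = r sin θ − e = 11.022602 − 3 = 8.022602
sin φ = h / L = 8.022602 / 195 = 0.04114155
φ = arcsin(0.04114155) = 2.357902°

2.3579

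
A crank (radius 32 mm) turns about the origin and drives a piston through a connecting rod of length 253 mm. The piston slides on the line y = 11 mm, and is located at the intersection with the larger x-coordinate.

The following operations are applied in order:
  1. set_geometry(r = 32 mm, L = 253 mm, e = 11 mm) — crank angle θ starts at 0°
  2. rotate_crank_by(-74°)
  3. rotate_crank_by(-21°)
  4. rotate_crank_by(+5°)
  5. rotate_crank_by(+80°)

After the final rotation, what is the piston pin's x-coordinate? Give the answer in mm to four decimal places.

set_geometry: r = 32 mm, L = 253 mm, e = 11 mm; θ ← 0°
rotate_crank_by(-74°): θ ← 0° -74° = -74°
rotate_crank_by(-21°): θ ← -74° -21° = -95°
rotate_crank_by(+5°): θ ← -95° +5° = -90°
rotate_crank_by(+80°): θ ← -90° +80° = -10°
crank pin P = (r cos θ, r sin θ) = (31.513848, -5.556742)
h = r sin θ − e = -5.556742 − 11 = -16.556742
x = r cos θ + √(L² − h²) = 31.513848 + √(64009.0 − 274.1257) = 31.513848 + 252.457668 = 283.971516

283.9715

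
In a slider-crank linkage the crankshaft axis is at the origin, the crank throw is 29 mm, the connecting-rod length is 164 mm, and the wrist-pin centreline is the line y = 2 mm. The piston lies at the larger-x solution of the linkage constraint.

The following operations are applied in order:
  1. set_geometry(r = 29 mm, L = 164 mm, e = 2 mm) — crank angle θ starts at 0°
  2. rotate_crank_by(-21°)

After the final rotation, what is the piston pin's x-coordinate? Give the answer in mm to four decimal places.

set_geometry: r = 29 mm, L = 164 mm, e = 2 mm; θ ← 0°
rotate_crank_by(-21°): θ ← 0° -21° = -21°
crank pin P = (r cos θ, r sin θ) = (27.073832, -10.392671)
h = r sin θ − e = -10.392671 − 2 = -12.392671
x = r cos θ + √(L² − h²) = 27.073832 + √(26896.0 − 153.5783) = 27.073832 + 163.531103 = 190.604936

190.6049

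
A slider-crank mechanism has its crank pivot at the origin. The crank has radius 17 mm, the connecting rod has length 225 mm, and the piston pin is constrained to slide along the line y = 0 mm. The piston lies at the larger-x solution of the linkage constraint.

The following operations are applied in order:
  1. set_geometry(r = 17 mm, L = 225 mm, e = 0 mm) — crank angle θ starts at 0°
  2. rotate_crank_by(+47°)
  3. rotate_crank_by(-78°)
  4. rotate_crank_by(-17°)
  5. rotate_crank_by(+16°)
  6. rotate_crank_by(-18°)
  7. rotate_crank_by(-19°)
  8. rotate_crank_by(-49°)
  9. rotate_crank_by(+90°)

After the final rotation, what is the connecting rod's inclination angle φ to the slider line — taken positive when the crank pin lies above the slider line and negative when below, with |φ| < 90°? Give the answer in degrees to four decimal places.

-2.0328

set_geometry: r = 17 mm, L = 225 mm, e = 0 mm; θ ← 0°
rotate_crank_by(+47°): θ ← 0° +47° = 47°
rotate_crank_by(-78°): θ ← 47° -78° = -31°
rotate_crank_by(-17°): θ ← -31° -17° = -48°
rotate_crank_by(+16°): θ ← -48° +16° = -32°
rotate_crank_by(-18°): θ ← -32° -18° = -50°
rotate_crank_by(-19°): θ ← -50° -19° = -69°
rotate_crank_by(-49°): θ ← -69° -49° = -118°
rotate_crank_by(+90°): θ ← -118° +90° = -28°
crank pin P = (r cos θ, r sin θ) = (15.010109, -7.981017)
h = r sin θ − e = -7.981017 − 0 = -7.981017
sin φ = h / L = -7.981017 / 225 = -0.03547118
φ = arcsin(-0.03547118) = -2.032776°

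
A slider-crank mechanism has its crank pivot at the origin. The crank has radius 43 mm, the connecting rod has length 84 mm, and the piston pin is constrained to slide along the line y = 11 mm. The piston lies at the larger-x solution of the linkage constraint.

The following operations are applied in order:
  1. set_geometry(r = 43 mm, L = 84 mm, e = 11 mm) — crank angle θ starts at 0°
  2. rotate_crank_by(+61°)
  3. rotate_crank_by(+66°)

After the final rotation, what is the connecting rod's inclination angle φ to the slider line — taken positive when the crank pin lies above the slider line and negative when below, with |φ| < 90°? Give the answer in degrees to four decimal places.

16.1333

set_geometry: r = 43 mm, L = 84 mm, e = 11 mm; θ ← 0°
rotate_crank_by(+61°): θ ← 0° +61° = 61°
rotate_crank_by(+66°): θ ← 61° +66° = 127°
crank pin P = (r cos θ, r sin θ) = (-25.878046, 34.341327)
h = r sin θ − e = 34.341327 − 11 = 23.341327
sin φ = h / L = 23.341327 / 84 = 0.27787294
φ = arcsin(0.27787294) = 16.133296°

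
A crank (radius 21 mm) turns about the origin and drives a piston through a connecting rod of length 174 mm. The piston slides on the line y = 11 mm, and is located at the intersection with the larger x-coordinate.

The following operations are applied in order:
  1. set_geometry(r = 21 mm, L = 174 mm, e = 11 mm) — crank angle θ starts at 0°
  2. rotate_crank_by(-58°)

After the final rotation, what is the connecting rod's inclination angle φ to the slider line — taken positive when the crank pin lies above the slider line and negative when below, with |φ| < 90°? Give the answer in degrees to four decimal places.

-9.5303

set_geometry: r = 21 mm, L = 174 mm, e = 11 mm; θ ← 0°
rotate_crank_by(-58°): θ ← 0° -58° = -58°
crank pin P = (r cos θ, r sin θ) = (11.128305, -17.809010)
h = r sin θ − e = -17.809010 − 11 = -28.809010
sin φ = h / L = -28.809010 / 174 = -0.16556902
φ = arcsin(-0.16556902) = -9.530292°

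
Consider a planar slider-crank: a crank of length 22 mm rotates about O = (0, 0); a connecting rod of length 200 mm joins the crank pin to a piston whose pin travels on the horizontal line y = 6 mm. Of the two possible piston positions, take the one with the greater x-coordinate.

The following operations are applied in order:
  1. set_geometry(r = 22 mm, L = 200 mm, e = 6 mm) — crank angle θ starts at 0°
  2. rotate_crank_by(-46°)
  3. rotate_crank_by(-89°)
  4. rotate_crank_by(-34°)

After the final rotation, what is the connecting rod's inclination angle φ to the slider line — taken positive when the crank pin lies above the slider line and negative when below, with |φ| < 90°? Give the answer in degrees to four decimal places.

set_geometry: r = 22 mm, L = 200 mm, e = 6 mm; θ ← 0°
rotate_crank_by(-46°): θ ← 0° -46° = -46°
rotate_crank_by(-89°): θ ← -46° -89° = -135°
rotate_crank_by(-34°): θ ← -135° -34° = -169°
crank pin P = (r cos θ, r sin θ) = (-21.595798, -4.197798)
h = r sin θ − e = -4.197798 − 6 = -10.197798
sin φ = h / L = -10.197798 / 200 = -0.05098899
φ = arcsin(-0.05098899) = -2.922721°

-2.9227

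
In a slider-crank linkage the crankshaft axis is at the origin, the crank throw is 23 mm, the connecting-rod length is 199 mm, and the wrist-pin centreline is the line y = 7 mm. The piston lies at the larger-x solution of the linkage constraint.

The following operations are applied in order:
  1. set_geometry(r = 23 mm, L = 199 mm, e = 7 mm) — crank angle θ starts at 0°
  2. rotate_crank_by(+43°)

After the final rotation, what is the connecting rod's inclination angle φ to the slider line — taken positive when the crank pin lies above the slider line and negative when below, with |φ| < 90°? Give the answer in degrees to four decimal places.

2.5016

set_geometry: r = 23 mm, L = 199 mm, e = 7 mm; θ ← 0°
rotate_crank_by(+43°): θ ← 0° +43° = 43°
crank pin P = (r cos θ, r sin θ) = (16.821135, 15.685962)
h = r sin θ − e = 15.685962 − 7 = 8.685962
sin φ = h / L = 8.685962 / 199 = 0.04364805
φ = arcsin(0.04364805) = 2.501644°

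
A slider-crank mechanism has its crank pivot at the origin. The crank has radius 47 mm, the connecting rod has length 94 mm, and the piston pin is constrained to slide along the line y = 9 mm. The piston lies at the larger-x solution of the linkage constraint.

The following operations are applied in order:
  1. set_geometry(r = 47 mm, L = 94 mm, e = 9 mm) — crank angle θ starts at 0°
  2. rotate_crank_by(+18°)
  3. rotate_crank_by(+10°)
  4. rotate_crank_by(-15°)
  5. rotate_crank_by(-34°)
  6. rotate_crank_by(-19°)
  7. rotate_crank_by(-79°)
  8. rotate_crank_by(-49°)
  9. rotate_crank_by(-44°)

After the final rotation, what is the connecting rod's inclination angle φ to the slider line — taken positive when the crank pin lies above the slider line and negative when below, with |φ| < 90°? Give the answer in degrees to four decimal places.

set_geometry: r = 47 mm, L = 94 mm, e = 9 mm; θ ← 0°
rotate_crank_by(+18°): θ ← 0° +18° = 18°
rotate_crank_by(+10°): θ ← 18° +10° = 28°
rotate_crank_by(-15°): θ ← 28° -15° = 13°
rotate_crank_by(-34°): θ ← 13° -34° = -21°
rotate_crank_by(-19°): θ ← -21° -19° = -40°
rotate_crank_by(-79°): θ ← -40° -79° = -119°
rotate_crank_by(-49°): θ ← -119° -49° = -168°
rotate_crank_by(-44°): θ ← -168° -44° = -212°
crank pin P = (r cos θ, r sin θ) = (-39.858261, 24.906205)
h = r sin θ − e = 24.906205 − 9 = 15.906205
sin φ = h / L = 15.906205 / 94 = 0.16921495
φ = arcsin(0.16921495) = 9.742178°

9.7422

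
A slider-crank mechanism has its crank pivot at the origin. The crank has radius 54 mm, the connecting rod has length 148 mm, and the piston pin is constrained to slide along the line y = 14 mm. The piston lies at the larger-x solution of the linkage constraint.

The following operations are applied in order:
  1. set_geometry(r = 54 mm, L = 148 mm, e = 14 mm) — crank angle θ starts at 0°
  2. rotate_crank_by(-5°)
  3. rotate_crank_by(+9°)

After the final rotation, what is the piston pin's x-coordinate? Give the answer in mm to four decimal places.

set_geometry: r = 54 mm, L = 148 mm, e = 14 mm; θ ← 0°
rotate_crank_by(-5°): θ ← 0° -5° = -5°
rotate_crank_by(+9°): θ ← -5° +9° = 4°
crank pin P = (r cos θ, r sin θ) = (53.868459, 3.766850)
h = r sin θ − e = 3.766850 − 14 = -10.233150
x = r cos θ + √(L² − h²) = 53.868459 + √(21904.0 − 104.7174) = 53.868459 + 147.645801 = 201.514260

201.5143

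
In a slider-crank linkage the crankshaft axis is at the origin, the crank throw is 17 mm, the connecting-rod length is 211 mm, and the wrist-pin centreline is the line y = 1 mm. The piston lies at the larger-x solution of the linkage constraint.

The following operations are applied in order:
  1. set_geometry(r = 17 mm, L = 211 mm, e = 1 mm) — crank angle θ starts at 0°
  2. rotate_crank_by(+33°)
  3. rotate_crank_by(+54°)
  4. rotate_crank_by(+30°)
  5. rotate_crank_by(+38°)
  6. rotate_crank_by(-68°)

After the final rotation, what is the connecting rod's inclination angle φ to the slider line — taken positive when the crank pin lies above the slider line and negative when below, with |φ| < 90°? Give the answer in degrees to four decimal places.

4.3425

set_geometry: r = 17 mm, L = 211 mm, e = 1 mm; θ ← 0°
rotate_crank_by(+33°): θ ← 0° +33° = 33°
rotate_crank_by(+54°): θ ← 33° +54° = 87°
rotate_crank_by(+30°): θ ← 87° +30° = 117°
rotate_crank_by(+38°): θ ← 117° +38° = 155°
rotate_crank_by(-68°): θ ← 155° -68° = 87°
crank pin P = (r cos θ, r sin θ) = (0.889711, 16.976702)
h = r sin θ − e = 16.976702 − 1 = 15.976702
sin φ = h / L = 15.976702 / 211 = 0.07571897
φ = arcsin(0.07571897) = 4.342534°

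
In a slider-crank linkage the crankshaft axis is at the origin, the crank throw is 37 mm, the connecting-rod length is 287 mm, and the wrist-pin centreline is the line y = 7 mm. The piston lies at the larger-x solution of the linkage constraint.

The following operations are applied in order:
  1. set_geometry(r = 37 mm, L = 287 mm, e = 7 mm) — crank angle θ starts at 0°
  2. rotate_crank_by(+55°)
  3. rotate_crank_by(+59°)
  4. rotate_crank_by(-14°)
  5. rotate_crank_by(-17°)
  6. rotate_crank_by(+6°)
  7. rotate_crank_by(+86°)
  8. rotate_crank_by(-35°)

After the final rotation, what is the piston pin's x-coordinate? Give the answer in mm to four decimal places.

set_geometry: r = 37 mm, L = 287 mm, e = 7 mm; θ ← 0°
rotate_crank_by(+55°): θ ← 0° +55° = 55°
rotate_crank_by(+59°): θ ← 55° +59° = 114°
rotate_crank_by(-14°): θ ← 114° -14° = 100°
rotate_crank_by(-17°): θ ← 100° -17° = 83°
rotate_crank_by(+6°): θ ← 83° +6° = 89°
rotate_crank_by(+86°): θ ← 89° +86° = 175°
rotate_crank_by(-35°): θ ← 175° -35° = 140°
crank pin P = (r cos θ, r sin θ) = (-28.343644, 23.783142)
h = r sin θ − e = 23.783142 − 7 = 16.783142
x = r cos θ + √(L² − h²) = -28.343644 + √(82369.0 − 281.6738) = -28.343644 + 286.508859 = 258.165214

258.1652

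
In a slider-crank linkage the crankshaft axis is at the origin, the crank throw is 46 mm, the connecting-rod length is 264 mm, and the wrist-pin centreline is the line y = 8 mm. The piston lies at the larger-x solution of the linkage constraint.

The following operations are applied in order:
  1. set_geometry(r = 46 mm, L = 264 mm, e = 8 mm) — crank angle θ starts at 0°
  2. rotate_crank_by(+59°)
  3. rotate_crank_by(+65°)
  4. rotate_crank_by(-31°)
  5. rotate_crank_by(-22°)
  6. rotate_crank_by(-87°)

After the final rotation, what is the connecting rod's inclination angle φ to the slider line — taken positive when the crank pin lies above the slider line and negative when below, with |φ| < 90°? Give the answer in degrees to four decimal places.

set_geometry: r = 46 mm, L = 264 mm, e = 8 mm; θ ← 0°
rotate_crank_by(+59°): θ ← 0° +59° = 59°
rotate_crank_by(+65°): θ ← 59° +65° = 124°
rotate_crank_by(-31°): θ ← 124° -31° = 93°
rotate_crank_by(-22°): θ ← 93° -22° = 71°
rotate_crank_by(-87°): θ ← 71° -87° = -16°
crank pin P = (r cos θ, r sin θ) = (44.218038, -12.679318)
h = r sin θ − e = -12.679318 − 8 = -20.679318
sin φ = h / L = -20.679318 / 264 = -0.07833075
φ = arcsin(-0.07833075) = -4.492624°

-4.4926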